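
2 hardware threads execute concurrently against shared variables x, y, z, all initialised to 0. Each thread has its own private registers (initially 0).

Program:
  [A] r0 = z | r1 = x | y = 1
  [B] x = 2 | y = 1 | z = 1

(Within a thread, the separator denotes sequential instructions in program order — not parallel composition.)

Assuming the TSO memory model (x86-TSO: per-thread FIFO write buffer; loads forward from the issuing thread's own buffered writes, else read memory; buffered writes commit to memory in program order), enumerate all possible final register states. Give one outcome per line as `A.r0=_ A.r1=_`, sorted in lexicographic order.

outcome vector order: (A.r0,A.r1)
|TSO outcomes| = 3

A.r0=0 A.r1=0
A.r0=0 A.r1=2
A.r0=1 A.r1=2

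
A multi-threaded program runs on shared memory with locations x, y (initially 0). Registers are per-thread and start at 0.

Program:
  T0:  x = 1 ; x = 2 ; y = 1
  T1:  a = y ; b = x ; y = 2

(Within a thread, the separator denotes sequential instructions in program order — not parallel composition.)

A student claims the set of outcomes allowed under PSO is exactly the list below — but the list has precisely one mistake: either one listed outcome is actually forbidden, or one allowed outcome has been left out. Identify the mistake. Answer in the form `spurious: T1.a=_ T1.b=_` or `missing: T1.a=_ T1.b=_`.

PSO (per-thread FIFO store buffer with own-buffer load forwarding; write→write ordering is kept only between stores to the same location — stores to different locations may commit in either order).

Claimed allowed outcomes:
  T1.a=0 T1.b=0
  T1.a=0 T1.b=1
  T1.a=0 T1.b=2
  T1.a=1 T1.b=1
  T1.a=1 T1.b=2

outcome vector order: (T1.a,T1.b)
PSO: 6 outcomes — {0/0 0/1 0/2 1/0 1/1 1/2}
PSO∖claimed = {1/0}

missing: T1.a=1 T1.b=0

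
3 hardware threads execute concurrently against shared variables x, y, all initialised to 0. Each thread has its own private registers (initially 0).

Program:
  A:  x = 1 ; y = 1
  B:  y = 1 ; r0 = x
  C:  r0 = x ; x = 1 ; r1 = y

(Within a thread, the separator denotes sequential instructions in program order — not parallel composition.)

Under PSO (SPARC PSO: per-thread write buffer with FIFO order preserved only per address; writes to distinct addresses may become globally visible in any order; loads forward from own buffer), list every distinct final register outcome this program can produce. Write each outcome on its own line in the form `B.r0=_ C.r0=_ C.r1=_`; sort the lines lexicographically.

outcome vector order: (B.r0,C.r0,C.r1)
|PSO outcomes| = 8

B.r0=0 C.r0=0 C.r1=0
B.r0=0 C.r0=0 C.r1=1
B.r0=0 C.r0=1 C.r1=0
B.r0=0 C.r0=1 C.r1=1
B.r0=1 C.r0=0 C.r1=0
B.r0=1 C.r0=0 C.r1=1
B.r0=1 C.r0=1 C.r1=0
B.r0=1 C.r0=1 C.r1=1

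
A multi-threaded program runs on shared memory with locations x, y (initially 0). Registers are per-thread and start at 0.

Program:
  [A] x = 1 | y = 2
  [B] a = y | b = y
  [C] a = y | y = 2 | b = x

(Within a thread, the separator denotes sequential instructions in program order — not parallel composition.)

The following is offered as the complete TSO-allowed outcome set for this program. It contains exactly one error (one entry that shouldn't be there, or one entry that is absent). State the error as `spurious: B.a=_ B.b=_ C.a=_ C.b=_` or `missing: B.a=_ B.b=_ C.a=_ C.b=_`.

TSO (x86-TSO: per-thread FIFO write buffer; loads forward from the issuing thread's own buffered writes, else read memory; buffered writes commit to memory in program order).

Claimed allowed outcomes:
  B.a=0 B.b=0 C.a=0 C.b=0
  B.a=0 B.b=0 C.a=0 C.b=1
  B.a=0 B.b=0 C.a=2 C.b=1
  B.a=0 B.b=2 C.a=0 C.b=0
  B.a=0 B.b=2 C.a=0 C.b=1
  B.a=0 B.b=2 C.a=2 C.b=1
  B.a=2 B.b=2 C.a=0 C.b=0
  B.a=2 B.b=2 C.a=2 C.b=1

missing: B.a=2 B.b=2 C.a=0 C.b=1

outcome vector order: (B.a,B.b,C.a,C.b)
under TSO → 0000; 0001; 0021; 0200; 0201; 0221; 2200; 2201; 2221
TSO∖claimed = {2201}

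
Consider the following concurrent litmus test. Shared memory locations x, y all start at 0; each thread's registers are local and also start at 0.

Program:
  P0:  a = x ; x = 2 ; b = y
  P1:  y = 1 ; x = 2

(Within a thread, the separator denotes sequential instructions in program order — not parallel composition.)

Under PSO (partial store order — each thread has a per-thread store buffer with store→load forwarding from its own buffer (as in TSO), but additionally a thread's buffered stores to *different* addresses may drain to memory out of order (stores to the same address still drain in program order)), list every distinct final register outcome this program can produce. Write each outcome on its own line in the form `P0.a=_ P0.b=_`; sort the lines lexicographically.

outcome vector order: (P0.a,P0.b)
|PSO outcomes| = 4

P0.a=0 P0.b=0
P0.a=0 P0.b=1
P0.a=2 P0.b=0
P0.a=2 P0.b=1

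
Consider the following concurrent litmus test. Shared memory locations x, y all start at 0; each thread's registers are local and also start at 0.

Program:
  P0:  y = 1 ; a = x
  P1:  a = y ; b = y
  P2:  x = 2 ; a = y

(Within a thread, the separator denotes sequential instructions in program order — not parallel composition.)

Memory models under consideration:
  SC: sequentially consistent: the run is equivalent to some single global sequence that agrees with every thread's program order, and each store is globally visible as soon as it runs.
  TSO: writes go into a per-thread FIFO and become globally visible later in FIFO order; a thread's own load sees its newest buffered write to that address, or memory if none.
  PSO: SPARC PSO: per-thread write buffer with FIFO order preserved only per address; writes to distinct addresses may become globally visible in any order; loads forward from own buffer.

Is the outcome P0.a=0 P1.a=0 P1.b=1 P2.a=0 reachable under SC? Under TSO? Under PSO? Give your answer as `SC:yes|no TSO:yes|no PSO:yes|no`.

SC:no TSO:yes PSO:yes

outcome vector order: (P0.a,P1.a,P1.b,P2.a)
SC: 9 outcomes — {0/0/0/1; 0/0/1/1; 0/1/1/1; 2/0/0/0; 2/0/0/1; 2/0/1/0; 2/0/1/1; 2/1/1/0; 2/1/1/1}
TSO: 12 outcomes — {0/0/0/0; 0/0/0/1; 0/0/1/0; 0/0/1/1; 0/1/1/0; 0/1/1/1; 2/0/0/0; 2/0/0/1; 2/0/1/0; 2/0/1/1; 2/1/1/0; 2/1/1/1}
PSO: 12 outcomes — {0/0/0/0; 0/0/0/1; 0/0/1/0; 0/0/1/1; 0/1/1/0; 0/1/1/1; 2/0/0/0; 2/0/0/1; 2/0/1/0; 2/0/1/1; 2/1/1/0; 2/1/1/1}
target 0/0/1/0 ∈ {TSO,PSO}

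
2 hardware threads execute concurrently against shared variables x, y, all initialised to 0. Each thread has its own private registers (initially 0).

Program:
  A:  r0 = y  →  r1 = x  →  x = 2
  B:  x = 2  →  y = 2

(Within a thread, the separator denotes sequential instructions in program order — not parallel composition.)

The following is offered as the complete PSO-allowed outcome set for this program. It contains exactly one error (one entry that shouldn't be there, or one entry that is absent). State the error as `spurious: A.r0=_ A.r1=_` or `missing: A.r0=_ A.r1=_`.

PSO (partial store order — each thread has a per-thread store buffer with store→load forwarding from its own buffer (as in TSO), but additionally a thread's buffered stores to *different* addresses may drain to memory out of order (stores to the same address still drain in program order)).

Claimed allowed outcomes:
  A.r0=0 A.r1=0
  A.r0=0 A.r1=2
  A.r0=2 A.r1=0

outcome vector order: (A.r0,A.r1)
PSO: 4 outcomes — {<0 0>, <0 2>, <2 0>, <2 2>}
PSO∖claimed = {<2 2>}

missing: A.r0=2 A.r1=2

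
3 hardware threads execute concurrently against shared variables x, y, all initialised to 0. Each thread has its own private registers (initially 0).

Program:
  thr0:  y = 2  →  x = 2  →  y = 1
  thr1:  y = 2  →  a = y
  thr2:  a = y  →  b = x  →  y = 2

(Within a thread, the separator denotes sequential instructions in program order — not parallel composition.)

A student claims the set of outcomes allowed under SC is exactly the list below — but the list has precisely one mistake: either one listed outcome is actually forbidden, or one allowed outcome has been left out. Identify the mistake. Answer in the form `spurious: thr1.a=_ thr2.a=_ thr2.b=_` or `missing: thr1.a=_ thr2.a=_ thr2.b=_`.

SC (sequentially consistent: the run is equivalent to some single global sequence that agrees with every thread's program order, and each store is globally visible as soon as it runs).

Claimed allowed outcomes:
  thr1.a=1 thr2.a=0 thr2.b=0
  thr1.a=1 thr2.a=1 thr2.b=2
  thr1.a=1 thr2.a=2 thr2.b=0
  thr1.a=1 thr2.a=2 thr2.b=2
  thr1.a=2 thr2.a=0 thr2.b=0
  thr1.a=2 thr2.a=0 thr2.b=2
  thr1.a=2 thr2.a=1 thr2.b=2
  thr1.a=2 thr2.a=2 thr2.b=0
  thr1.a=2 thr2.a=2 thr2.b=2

missing: thr1.a=1 thr2.a=0 thr2.b=2

outcome vector order: (thr1.a,thr2.a,thr2.b)
[SC] allowed = {<1 0 0>, <1 0 2>, <1 1 2>, <1 2 0>, <1 2 2>, <2 0 0>, <2 0 2>, <2 1 2>, <2 2 0>, <2 2 2>}
SC∖claimed = {<1 0 2>}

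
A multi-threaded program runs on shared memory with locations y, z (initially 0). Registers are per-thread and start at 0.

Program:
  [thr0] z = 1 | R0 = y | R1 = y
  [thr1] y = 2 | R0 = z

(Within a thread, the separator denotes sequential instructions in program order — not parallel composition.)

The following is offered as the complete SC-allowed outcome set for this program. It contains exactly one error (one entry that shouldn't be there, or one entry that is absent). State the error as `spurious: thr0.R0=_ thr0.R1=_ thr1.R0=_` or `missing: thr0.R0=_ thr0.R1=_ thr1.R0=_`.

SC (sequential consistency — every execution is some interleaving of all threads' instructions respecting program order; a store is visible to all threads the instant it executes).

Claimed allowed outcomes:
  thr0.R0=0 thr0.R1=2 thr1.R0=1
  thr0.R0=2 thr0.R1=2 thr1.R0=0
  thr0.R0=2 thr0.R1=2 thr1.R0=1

missing: thr0.R0=0 thr0.R1=0 thr1.R0=1

outcome vector order: (thr0.R0,thr0.R1,thr1.R0)
under SC → <0 0 1>; <0 2 1>; <2 2 0>; <2 2 1>
SC∖claimed = {<0 0 1>}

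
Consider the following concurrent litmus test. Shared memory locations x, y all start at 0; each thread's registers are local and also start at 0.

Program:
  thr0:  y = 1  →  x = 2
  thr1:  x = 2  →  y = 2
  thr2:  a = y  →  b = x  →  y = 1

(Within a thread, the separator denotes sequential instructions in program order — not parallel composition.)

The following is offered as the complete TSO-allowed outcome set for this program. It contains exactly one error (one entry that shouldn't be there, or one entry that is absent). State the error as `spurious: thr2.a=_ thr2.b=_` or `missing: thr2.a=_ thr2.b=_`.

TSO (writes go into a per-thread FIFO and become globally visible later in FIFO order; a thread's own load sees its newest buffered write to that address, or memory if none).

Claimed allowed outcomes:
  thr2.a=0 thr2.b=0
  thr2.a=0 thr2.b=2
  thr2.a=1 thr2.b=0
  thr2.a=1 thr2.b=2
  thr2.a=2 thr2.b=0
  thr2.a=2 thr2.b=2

spurious: thr2.a=2 thr2.b=0

outcome vector order: (thr2.a,thr2.b)
under TSO → 00; 02; 10; 12; 22
claimed∖TSO = {20}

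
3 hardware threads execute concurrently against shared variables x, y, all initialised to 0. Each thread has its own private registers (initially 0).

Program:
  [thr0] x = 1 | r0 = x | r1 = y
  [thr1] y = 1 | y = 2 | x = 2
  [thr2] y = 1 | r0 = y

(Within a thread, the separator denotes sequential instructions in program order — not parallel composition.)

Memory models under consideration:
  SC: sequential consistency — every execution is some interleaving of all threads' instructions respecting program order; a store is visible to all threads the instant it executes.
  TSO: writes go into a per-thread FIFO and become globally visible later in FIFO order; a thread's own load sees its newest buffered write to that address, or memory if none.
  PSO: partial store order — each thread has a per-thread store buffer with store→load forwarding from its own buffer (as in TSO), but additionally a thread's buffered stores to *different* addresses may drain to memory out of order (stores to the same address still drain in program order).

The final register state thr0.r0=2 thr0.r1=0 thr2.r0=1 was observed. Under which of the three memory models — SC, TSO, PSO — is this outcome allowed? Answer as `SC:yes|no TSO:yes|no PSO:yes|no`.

outcome vector order: (thr0.r0,thr0.r1,thr2.r0)
SC: 9 outcomes — {101, 102, 111, 112, 121, 122, 211, 221, 222}
TSO: 9 outcomes — {101, 102, 111, 112, 121, 122, 211, 221, 222}
PSO: 12 outcomes — {101, 102, 111, 112, 121, 122, 201, 202, 211, 212, 221, 222}
target 201 ∈ {PSO}

SC:no TSO:no PSO:yes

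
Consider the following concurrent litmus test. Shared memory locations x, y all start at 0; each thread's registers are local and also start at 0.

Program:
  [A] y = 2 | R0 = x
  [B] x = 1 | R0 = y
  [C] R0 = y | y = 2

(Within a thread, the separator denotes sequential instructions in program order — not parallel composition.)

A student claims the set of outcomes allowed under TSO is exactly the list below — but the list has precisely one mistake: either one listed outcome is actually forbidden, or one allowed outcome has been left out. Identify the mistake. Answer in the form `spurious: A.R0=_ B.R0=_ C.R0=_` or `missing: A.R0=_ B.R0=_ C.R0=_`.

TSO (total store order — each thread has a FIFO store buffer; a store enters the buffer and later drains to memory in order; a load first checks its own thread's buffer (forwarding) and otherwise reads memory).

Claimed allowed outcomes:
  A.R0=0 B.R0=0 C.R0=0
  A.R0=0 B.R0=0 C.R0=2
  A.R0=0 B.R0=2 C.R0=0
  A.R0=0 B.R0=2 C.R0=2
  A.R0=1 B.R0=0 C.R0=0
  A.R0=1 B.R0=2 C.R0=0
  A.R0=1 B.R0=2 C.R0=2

outcome vector order: (A.R0,B.R0,C.R0)
under TSO → (0,0,0); (0,0,2); (0,2,0); (0,2,2); (1,0,0); (1,0,2); (1,2,0); (1,2,2)
TSO∖claimed = {(1,0,2)}

missing: A.R0=1 B.R0=0 C.R0=2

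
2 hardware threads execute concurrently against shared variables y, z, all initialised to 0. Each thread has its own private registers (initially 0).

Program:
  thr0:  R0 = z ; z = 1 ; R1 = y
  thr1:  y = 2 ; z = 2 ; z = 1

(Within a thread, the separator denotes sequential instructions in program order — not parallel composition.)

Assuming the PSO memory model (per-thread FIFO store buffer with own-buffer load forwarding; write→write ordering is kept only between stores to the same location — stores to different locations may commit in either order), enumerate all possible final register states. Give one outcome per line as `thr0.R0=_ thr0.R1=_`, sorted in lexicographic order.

thr0.R0=0 thr0.R1=0
thr0.R0=0 thr0.R1=2
thr0.R0=1 thr0.R1=0
thr0.R0=1 thr0.R1=2
thr0.R0=2 thr0.R1=0
thr0.R0=2 thr0.R1=2

outcome vector order: (thr0.R0,thr0.R1)
|PSO outcomes| = 6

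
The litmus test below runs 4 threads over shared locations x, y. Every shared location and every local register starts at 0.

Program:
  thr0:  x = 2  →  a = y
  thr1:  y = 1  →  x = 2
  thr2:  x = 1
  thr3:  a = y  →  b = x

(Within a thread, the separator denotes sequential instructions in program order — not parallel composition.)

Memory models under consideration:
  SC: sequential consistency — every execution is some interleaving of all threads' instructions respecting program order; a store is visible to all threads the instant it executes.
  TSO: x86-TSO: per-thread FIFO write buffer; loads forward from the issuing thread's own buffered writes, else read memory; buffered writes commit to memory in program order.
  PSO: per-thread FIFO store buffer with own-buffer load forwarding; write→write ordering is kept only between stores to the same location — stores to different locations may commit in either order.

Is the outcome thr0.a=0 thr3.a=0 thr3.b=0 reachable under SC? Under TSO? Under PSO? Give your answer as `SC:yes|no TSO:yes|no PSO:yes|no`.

outcome vector order: (thr0.a,thr3.a,thr3.b)
[SC] allowed = {000, 001, 002, 011, 012, 100, 101, 102, 110, 111, 112}
[TSO] allowed = {000, 001, 002, 010, 011, 012, 100, 101, 102, 110, 111, 112}
[PSO] allowed = {000, 001, 002, 010, 011, 012, 100, 101, 102, 110, 111, 112}
target 000 ∈ {SC,TSO,PSO}

SC:yes TSO:yes PSO:yes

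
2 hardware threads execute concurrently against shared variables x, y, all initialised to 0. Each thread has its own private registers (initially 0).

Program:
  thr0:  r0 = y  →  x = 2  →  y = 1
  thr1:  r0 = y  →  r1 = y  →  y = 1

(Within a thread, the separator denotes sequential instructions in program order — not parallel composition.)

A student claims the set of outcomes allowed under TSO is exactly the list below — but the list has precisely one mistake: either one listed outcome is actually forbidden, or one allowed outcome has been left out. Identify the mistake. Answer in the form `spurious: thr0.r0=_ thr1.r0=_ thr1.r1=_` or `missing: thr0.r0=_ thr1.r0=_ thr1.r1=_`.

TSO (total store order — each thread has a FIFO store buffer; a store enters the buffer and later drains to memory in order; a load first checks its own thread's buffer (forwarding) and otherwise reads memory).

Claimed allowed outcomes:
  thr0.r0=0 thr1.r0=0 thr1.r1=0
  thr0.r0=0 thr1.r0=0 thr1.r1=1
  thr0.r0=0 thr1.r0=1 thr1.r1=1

missing: thr0.r0=1 thr1.r0=0 thr1.r1=0

outcome vector order: (thr0.r0,thr1.r0,thr1.r1)
under TSO → 0/0/0, 0/0/1, 0/1/1, 1/0/0
TSO∖claimed = {1/0/0}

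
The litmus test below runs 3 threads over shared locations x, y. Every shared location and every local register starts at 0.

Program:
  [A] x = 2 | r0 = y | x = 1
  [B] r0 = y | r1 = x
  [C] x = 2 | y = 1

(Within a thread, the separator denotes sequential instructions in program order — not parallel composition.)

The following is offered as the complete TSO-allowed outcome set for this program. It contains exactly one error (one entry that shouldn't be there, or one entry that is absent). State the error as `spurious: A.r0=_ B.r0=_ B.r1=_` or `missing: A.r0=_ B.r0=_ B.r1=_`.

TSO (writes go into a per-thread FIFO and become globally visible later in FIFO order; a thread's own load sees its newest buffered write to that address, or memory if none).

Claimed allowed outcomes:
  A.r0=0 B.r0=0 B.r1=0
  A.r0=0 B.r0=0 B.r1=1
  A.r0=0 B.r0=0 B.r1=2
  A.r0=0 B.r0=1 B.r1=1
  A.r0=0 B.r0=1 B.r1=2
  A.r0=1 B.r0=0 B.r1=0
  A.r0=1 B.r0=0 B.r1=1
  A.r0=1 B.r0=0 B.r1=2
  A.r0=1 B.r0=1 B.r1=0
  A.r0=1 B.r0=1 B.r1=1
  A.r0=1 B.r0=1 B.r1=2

spurious: A.r0=1 B.r0=1 B.r1=0

outcome vector order: (A.r0,B.r0,B.r1)
TSO: 10 outcomes — {(0,0,0) (0,0,1) (0,0,2) (0,1,1) (0,1,2) (1,0,0) (1,0,1) (1,0,2) (1,1,1) (1,1,2)}
claimed∖TSO = {(1,1,0)}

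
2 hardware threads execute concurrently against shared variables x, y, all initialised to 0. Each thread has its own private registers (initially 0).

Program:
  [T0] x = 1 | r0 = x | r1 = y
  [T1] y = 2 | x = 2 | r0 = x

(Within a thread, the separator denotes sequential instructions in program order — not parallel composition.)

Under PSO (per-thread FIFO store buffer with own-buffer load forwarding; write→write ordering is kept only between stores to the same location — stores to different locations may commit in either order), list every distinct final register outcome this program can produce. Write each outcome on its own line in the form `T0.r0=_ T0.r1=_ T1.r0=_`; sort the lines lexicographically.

T0.r0=1 T0.r1=0 T1.r0=1
T0.r0=1 T0.r1=0 T1.r0=2
T0.r0=1 T0.r1=2 T1.r0=1
T0.r0=1 T0.r1=2 T1.r0=2
T0.r0=2 T0.r1=0 T1.r0=2
T0.r0=2 T0.r1=2 T1.r0=2

outcome vector order: (T0.r0,T0.r1,T1.r0)
|PSO outcomes| = 6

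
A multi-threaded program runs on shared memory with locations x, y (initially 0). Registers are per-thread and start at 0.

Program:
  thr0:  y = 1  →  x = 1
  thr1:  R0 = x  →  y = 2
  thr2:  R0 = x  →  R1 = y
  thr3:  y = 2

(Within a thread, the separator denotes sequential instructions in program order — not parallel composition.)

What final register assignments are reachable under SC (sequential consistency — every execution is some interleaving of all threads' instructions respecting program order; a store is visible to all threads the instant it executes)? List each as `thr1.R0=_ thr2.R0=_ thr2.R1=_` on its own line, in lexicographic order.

thr1.R0=0 thr2.R0=0 thr2.R1=0
thr1.R0=0 thr2.R0=0 thr2.R1=1
thr1.R0=0 thr2.R0=0 thr2.R1=2
thr1.R0=0 thr2.R0=1 thr2.R1=1
thr1.R0=0 thr2.R0=1 thr2.R1=2
thr1.R0=1 thr2.R0=0 thr2.R1=0
thr1.R0=1 thr2.R0=0 thr2.R1=1
thr1.R0=1 thr2.R0=0 thr2.R1=2
thr1.R0=1 thr2.R0=1 thr2.R1=1
thr1.R0=1 thr2.R0=1 thr2.R1=2

outcome vector order: (thr1.R0,thr2.R0,thr2.R1)
|SC outcomes| = 10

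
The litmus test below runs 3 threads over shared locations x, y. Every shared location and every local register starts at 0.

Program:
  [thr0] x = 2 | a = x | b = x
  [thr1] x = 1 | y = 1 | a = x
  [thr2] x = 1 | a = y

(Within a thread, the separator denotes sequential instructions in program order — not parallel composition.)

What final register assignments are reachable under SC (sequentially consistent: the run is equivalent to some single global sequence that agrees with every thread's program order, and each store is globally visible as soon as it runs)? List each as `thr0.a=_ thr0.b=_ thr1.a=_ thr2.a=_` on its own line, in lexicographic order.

thr0.a=1 thr0.b=1 thr1.a=1 thr2.a=0
thr0.a=1 thr0.b=1 thr1.a=1 thr2.a=1
thr0.a=1 thr0.b=1 thr1.a=2 thr2.a=1
thr0.a=2 thr0.b=1 thr1.a=1 thr2.a=0
thr0.a=2 thr0.b=1 thr1.a=1 thr2.a=1
thr0.a=2 thr0.b=1 thr1.a=2 thr2.a=1
thr0.a=2 thr0.b=2 thr1.a=1 thr2.a=0
thr0.a=2 thr0.b=2 thr1.a=1 thr2.a=1
thr0.a=2 thr0.b=2 thr1.a=2 thr2.a=0
thr0.a=2 thr0.b=2 thr1.a=2 thr2.a=1

outcome vector order: (thr0.a,thr0.b,thr1.a,thr2.a)
|SC outcomes| = 10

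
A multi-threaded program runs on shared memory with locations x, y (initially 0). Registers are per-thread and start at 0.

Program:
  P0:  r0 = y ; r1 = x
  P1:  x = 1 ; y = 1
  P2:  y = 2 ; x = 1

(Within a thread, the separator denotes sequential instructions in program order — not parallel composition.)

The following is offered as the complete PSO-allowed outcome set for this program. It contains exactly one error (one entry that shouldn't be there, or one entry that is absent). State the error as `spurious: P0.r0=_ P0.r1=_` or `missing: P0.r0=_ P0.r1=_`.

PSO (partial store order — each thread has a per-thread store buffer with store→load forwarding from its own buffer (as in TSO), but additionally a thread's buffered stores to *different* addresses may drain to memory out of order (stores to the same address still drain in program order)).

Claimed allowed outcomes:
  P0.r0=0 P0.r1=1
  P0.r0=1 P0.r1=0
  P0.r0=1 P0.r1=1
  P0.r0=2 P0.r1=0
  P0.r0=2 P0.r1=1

outcome vector order: (P0.r0,P0.r1)
[PSO] allowed = {<0 0>, <0 1>, <1 0>, <1 1>, <2 0>, <2 1>}
PSO∖claimed = {<0 0>}

missing: P0.r0=0 P0.r1=0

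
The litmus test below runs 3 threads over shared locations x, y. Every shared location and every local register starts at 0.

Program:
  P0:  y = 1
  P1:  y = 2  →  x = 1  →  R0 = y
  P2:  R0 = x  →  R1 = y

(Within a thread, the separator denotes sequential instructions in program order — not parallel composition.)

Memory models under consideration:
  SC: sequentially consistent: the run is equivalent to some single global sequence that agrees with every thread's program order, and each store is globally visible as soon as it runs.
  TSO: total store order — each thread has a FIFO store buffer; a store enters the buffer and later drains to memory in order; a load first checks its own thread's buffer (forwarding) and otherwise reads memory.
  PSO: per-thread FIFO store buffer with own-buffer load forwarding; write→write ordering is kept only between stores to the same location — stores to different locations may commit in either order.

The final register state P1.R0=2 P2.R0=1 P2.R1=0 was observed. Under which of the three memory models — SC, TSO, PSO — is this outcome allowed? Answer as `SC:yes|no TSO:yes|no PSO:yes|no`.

SC:no TSO:no PSO:yes

outcome vector order: (P1.R0,P2.R0,P2.R1)
SC (10): <1 0 0> <1 0 1> <1 0 2> <1 1 1> <1 1 2> <2 0 0> <2 0 1> <2 0 2> <2 1 1> <2 1 2>
TSO (10): <1 0 0> <1 0 1> <1 0 2> <1 1 1> <1 1 2> <2 0 0> <2 0 1> <2 0 2> <2 1 1> <2 1 2>
PSO (12): <1 0 0> <1 0 1> <1 0 2> <1 1 0> <1 1 1> <1 1 2> <2 0 0> <2 0 1> <2 0 2> <2 1 0> <2 1 1> <2 1 2>
target <2 1 0> ∈ {PSO}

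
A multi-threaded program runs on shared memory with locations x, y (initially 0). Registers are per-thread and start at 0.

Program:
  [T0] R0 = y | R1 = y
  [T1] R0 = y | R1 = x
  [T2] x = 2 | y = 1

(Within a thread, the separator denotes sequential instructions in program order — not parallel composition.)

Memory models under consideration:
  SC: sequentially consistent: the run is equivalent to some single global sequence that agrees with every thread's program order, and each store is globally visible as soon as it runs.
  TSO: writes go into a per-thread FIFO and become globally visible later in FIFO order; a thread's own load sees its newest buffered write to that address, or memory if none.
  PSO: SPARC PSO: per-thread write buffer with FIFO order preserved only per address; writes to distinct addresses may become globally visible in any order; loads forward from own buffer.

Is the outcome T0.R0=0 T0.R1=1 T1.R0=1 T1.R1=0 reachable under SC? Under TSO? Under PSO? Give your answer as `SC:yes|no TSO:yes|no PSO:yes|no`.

SC:no TSO:no PSO:yes

outcome vector order: (T0.R0,T0.R1,T1.R0,T1.R1)
[SC] allowed = {0000 0002 0012 0100 0102 0112 1100 1102 1112}
[TSO] allowed = {0000 0002 0012 0100 0102 0112 1100 1102 1112}
[PSO] allowed = {0000 0002 0010 0012 0100 0102 0110 0112 1100 1102 1110 1112}
target 0110 ∈ {PSO}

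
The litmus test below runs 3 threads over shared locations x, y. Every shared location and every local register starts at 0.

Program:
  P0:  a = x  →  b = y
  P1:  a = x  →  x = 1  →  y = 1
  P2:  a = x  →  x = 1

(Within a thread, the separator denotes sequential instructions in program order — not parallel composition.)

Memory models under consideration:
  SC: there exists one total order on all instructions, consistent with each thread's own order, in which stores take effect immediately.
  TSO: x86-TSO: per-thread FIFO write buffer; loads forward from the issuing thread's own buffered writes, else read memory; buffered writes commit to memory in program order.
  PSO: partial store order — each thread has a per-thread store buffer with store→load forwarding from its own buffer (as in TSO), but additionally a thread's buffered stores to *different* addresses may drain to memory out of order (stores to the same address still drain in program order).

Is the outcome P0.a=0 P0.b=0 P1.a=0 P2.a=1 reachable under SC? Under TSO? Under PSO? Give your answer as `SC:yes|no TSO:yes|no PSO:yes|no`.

outcome vector order: (P0.a,P0.b,P1.a,P2.a)
under SC → 0000 0001 0010 0100 0101 0110 1000 1001 1010 1100 1101 1110
under TSO → 0000 0001 0010 0100 0101 0110 1000 1001 1010 1100 1101 1110
under PSO → 0000 0001 0010 0100 0101 0110 1000 1001 1010 1100 1101 1110
target 0001 ∈ {SC,TSO,PSO}

SC:yes TSO:yes PSO:yes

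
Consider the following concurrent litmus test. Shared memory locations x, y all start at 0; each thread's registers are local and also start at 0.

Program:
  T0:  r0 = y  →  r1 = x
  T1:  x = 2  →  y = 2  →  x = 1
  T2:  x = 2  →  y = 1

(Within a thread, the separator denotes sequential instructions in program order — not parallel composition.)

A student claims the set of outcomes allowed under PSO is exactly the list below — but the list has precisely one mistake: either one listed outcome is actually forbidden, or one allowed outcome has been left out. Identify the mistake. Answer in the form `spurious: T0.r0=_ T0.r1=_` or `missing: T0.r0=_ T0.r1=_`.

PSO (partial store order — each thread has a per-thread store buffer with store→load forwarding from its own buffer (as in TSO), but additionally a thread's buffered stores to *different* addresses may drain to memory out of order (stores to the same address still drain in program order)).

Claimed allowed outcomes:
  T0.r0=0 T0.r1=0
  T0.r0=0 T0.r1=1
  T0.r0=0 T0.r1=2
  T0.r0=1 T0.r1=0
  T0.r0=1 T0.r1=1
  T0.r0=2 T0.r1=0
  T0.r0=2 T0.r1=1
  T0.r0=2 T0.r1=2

outcome vector order: (T0.r0,T0.r1)
PSO: 9 outcomes — {(0,0); (0,1); (0,2); (1,0); (1,1); (1,2); (2,0); (2,1); (2,2)}
PSO∖claimed = {(1,2)}

missing: T0.r0=1 T0.r1=2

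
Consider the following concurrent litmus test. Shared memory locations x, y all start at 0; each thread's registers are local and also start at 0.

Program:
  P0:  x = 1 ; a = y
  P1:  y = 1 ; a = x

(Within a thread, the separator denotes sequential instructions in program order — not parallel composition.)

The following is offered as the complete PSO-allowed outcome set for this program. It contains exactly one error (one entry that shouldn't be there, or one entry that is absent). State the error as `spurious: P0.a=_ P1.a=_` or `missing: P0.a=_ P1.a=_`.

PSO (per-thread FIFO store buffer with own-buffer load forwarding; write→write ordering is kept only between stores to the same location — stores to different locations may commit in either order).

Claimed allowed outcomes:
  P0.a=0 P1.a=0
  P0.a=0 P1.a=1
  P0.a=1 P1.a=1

missing: P0.a=1 P1.a=0

outcome vector order: (P0.a,P1.a)
PSO (4): <0 0>, <0 1>, <1 0>, <1 1>
PSO∖claimed = {<1 0>}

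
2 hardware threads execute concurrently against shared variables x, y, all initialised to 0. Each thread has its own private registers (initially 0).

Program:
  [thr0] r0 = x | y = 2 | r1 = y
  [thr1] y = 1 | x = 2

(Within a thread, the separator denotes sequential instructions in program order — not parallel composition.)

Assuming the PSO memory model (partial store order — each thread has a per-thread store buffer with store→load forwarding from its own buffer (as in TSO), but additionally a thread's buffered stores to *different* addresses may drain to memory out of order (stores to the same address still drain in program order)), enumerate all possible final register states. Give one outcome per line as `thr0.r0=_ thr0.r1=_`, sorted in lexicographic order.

outcome vector order: (thr0.r0,thr0.r1)
|PSO outcomes| = 4

thr0.r0=0 thr0.r1=1
thr0.r0=0 thr0.r1=2
thr0.r0=2 thr0.r1=1
thr0.r0=2 thr0.r1=2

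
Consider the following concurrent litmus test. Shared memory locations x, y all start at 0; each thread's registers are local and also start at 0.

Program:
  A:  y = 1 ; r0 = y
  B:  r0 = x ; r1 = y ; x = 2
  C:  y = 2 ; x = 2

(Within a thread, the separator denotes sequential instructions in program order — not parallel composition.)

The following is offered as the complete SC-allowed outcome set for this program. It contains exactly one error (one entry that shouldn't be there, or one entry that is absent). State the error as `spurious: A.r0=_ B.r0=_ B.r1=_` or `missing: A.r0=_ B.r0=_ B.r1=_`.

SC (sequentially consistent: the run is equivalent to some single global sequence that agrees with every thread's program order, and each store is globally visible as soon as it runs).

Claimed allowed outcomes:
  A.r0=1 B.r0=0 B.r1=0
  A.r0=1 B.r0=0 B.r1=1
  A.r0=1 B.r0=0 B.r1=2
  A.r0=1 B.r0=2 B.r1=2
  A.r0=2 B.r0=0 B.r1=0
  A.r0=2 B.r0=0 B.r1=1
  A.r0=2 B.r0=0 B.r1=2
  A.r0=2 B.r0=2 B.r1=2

outcome vector order: (A.r0,B.r0,B.r1)
SC: 9 outcomes — {1/0/0, 1/0/1, 1/0/2, 1/2/1, 1/2/2, 2/0/0, 2/0/1, 2/0/2, 2/2/2}
SC∖claimed = {1/2/1}

missing: A.r0=1 B.r0=2 B.r1=1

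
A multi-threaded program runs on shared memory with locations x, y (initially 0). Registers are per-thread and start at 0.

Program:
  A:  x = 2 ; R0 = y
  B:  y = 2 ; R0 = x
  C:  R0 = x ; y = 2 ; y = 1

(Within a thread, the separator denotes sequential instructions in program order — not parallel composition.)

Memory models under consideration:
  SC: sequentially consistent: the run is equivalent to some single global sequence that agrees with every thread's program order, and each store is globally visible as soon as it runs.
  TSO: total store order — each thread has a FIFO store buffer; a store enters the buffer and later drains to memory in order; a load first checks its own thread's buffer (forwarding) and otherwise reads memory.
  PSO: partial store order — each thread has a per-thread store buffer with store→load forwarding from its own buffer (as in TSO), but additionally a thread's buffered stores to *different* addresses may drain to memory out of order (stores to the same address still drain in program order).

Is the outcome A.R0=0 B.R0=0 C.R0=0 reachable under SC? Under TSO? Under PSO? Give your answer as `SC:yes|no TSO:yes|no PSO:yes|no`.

outcome vector order: (A.R0,B.R0,C.R0)
[SC] allowed = {(0,2,0) (0,2,2) (1,0,0) (1,0,2) (1,2,0) (1,2,2) (2,0,0) (2,0,2) (2,2,0) (2,2,2)}
[TSO] allowed = {(0,0,0) (0,0,2) (0,2,0) (0,2,2) (1,0,0) (1,0,2) (1,2,0) (1,2,2) (2,0,0) (2,0,2) (2,2,0) (2,2,2)}
[PSO] allowed = {(0,0,0) (0,0,2) (0,2,0) (0,2,2) (1,0,0) (1,0,2) (1,2,0) (1,2,2) (2,0,0) (2,0,2) (2,2,0) (2,2,2)}
target (0,0,0) ∈ {TSO,PSO}

SC:no TSO:yes PSO:yes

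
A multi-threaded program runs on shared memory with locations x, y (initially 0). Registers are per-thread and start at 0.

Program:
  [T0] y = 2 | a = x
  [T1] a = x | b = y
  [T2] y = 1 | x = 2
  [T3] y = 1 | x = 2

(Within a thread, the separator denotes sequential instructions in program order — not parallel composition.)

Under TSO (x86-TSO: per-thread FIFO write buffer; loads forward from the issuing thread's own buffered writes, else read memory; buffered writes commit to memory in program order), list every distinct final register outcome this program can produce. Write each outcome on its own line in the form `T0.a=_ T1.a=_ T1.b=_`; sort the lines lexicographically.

outcome vector order: (T0.a,T1.a,T1.b)
|TSO outcomes| = 10

T0.a=0 T1.a=0 T1.b=0
T0.a=0 T1.a=0 T1.b=1
T0.a=0 T1.a=0 T1.b=2
T0.a=0 T1.a=2 T1.b=1
T0.a=0 T1.a=2 T1.b=2
T0.a=2 T1.a=0 T1.b=0
T0.a=2 T1.a=0 T1.b=1
T0.a=2 T1.a=0 T1.b=2
T0.a=2 T1.a=2 T1.b=1
T0.a=2 T1.a=2 T1.b=2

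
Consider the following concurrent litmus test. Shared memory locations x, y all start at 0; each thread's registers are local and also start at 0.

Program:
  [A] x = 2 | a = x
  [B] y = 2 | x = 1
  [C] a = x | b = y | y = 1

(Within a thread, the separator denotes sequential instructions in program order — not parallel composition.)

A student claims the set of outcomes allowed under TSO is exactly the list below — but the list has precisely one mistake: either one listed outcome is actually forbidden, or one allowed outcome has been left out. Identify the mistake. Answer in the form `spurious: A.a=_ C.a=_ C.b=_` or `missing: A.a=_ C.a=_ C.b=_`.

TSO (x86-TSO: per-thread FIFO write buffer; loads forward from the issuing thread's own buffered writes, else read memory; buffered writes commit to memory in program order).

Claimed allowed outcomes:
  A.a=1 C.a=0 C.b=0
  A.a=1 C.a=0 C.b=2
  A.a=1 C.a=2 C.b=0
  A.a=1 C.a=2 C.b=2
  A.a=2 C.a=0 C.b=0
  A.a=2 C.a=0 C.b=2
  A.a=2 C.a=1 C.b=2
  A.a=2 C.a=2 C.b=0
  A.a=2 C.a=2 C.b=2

missing: A.a=1 C.a=1 C.b=2

outcome vector order: (A.a,C.a,C.b)
[TSO] allowed = {100 102 112 120 122 200 202 212 220 222}
TSO∖claimed = {112}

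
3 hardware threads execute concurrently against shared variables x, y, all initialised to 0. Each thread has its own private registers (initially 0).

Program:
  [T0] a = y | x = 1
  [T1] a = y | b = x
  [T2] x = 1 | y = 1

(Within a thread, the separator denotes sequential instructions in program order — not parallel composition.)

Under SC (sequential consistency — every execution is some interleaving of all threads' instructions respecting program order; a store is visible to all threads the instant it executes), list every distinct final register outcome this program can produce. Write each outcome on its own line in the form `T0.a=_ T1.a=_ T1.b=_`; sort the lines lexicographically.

outcome vector order: (T0.a,T1.a,T1.b)
|SC outcomes| = 6

T0.a=0 T1.a=0 T1.b=0
T0.a=0 T1.a=0 T1.b=1
T0.a=0 T1.a=1 T1.b=1
T0.a=1 T1.a=0 T1.b=0
T0.a=1 T1.a=0 T1.b=1
T0.a=1 T1.a=1 T1.b=1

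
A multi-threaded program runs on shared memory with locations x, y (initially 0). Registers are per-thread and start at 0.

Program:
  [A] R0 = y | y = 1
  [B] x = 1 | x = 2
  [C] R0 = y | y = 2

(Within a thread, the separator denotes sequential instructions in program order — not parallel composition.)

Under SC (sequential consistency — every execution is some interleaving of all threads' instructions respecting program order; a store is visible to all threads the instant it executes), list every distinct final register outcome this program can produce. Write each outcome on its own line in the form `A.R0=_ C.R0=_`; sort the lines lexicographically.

A.R0=0 C.R0=0
A.R0=0 C.R0=1
A.R0=2 C.R0=0

outcome vector order: (A.R0,C.R0)
|SC outcomes| = 3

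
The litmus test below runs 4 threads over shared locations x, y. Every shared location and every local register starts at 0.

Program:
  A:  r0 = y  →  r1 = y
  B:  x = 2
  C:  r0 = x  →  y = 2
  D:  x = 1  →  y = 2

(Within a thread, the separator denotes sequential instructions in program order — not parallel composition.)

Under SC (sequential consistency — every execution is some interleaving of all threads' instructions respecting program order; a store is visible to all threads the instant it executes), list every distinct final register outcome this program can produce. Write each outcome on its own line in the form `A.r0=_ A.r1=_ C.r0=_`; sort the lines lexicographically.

outcome vector order: (A.r0,A.r1,C.r0)
|SC outcomes| = 9

A.r0=0 A.r1=0 C.r0=0
A.r0=0 A.r1=0 C.r0=1
A.r0=0 A.r1=0 C.r0=2
A.r0=0 A.r1=2 C.r0=0
A.r0=0 A.r1=2 C.r0=1
A.r0=0 A.r1=2 C.r0=2
A.r0=2 A.r1=2 C.r0=0
A.r0=2 A.r1=2 C.r0=1
A.r0=2 A.r1=2 C.r0=2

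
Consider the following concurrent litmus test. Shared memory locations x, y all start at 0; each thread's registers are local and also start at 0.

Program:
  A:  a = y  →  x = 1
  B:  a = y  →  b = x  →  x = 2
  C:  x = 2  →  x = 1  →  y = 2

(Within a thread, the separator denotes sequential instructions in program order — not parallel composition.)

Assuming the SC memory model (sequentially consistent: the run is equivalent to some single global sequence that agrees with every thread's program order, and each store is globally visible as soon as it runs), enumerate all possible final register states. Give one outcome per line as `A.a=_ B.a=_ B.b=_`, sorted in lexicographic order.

outcome vector order: (A.a,B.a,B.b)
|SC outcomes| = 8

A.a=0 B.a=0 B.b=0
A.a=0 B.a=0 B.b=1
A.a=0 B.a=0 B.b=2
A.a=0 B.a=2 B.b=1
A.a=2 B.a=0 B.b=0
A.a=2 B.a=0 B.b=1
A.a=2 B.a=0 B.b=2
A.a=2 B.a=2 B.b=1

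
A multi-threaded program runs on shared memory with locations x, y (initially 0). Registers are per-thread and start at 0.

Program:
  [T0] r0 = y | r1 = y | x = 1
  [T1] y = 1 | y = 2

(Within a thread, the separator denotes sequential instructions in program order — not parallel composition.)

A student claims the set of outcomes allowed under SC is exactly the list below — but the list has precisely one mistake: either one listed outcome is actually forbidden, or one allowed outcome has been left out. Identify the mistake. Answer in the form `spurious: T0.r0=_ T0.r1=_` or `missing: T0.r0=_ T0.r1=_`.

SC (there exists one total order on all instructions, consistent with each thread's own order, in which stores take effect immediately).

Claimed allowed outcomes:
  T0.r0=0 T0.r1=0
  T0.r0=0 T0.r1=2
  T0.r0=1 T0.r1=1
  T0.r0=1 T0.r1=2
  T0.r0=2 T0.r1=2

missing: T0.r0=0 T0.r1=1

outcome vector order: (T0.r0,T0.r1)
SC (6): (0,0) (0,1) (0,2) (1,1) (1,2) (2,2)
SC∖claimed = {(0,1)}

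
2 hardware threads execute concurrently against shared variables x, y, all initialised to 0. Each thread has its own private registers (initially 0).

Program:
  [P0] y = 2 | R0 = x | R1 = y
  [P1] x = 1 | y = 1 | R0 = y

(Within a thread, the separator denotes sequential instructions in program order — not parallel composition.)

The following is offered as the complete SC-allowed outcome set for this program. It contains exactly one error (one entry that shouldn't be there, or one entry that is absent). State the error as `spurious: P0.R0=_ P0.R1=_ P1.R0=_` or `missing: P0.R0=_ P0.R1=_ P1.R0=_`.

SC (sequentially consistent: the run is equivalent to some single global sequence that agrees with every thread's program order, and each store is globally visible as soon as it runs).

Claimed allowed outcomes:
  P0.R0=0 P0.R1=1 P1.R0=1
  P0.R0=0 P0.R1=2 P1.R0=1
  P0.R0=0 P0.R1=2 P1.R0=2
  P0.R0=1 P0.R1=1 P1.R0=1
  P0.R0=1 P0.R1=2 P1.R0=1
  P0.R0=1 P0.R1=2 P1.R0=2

outcome vector order: (P0.R0,P0.R1,P1.R0)
SC (5): 0/1/1 0/2/1 1/1/1 1/2/1 1/2/2
claimed∖SC = {0/2/2}

spurious: P0.R0=0 P0.R1=2 P1.R0=2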